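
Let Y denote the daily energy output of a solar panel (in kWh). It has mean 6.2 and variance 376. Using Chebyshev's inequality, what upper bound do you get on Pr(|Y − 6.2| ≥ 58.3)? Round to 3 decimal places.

0.111

Chebyshev: Pr(|Y − μ| ≥ t) ≤ Var(Y)/t².
Bound = 376 / 3398.89 = 0.1106.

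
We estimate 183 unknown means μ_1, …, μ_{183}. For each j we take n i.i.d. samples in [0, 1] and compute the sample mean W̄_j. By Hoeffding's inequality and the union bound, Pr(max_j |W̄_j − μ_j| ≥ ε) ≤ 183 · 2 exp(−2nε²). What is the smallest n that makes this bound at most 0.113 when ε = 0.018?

Need 2·183·exp(−2nε²) ≤ 0.113, i.e. exp(−2nε²) ≤ 0.113/366.
So 2nε² ≥ ln(366/0.113) = 8.083001.
Hence n ≥ 8.083001/(2·0.018²) = 12473.767.
The smallest integer n is 12474.

12474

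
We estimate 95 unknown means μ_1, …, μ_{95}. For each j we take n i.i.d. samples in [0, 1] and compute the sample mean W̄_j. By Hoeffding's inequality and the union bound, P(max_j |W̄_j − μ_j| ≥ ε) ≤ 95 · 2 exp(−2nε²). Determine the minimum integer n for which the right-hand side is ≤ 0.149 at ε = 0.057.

Need 2·95·exp(−2nε²) ≤ 0.149, i.e. exp(−2nε²) ≤ 0.149/190.
So 2nε² ≥ ln(190/0.149) = 7.150833.
Hence n ≥ 7.150833/(2·0.057²) = 1100.467.
The smallest integer n is 1101.

1101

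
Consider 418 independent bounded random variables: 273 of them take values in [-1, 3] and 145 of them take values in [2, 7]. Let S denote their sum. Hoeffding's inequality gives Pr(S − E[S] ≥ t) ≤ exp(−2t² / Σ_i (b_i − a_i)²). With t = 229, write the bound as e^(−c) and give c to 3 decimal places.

13.122

Σ(b_i − a_i)² = 273·4² + 145·5² = 7993.
c = 2t² / 7993 = 2·229² / 7993 = 13.1217.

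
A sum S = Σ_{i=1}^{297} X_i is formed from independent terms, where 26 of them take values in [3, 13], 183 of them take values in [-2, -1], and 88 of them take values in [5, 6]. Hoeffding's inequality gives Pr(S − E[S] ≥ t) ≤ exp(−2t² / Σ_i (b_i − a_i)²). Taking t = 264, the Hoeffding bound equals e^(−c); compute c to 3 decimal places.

Σ(b_i − a_i)² = 26·10² + 183·1² + 88·1² = 2871.
c = 2t² / 2871 = 2·264² / 2871 = 48.5517.

48.552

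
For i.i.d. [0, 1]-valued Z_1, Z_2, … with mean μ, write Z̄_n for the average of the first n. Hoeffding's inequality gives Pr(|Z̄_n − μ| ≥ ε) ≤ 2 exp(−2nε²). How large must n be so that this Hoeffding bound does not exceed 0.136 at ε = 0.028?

1715

Require 2·exp(−2nε²) ≤ 0.136, i.e. 2nε² ≥ ln(2/0.136) = 2.688248.
So n ≥ 2.688248 / (2·0.028²) = 1714.444.
The smallest integer n is 1715.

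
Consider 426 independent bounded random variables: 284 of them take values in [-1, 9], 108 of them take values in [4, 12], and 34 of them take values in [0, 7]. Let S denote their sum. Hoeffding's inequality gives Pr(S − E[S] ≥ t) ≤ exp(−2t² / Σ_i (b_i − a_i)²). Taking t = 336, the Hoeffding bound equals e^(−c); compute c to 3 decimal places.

Σ(b_i − a_i)² = 284·10² + 108·8² + 34·7² = 36978.
c = 2t² / 36978 = 2·336² / 36978 = 6.1061.

6.106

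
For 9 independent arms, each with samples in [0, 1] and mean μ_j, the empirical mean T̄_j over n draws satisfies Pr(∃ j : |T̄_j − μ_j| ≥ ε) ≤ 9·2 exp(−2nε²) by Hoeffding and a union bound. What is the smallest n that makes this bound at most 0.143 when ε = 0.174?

80

Need 2·9·exp(−2nε²) ≤ 0.143, i.e. exp(−2nε²) ≤ 0.143/18.
So 2nε² ≥ ln(18/0.143) = 4.835282.
Hence n ≥ 4.835282/(2·0.174²) = 79.853.
The smallest integer n is 80.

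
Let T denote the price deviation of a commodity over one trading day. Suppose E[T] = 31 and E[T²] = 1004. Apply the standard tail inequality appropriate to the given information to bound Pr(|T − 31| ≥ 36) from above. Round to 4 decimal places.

The first two moments determine the variance, so Chebyshev's inequality is the sharpest standard bound available.
Var(T) = E[T²] − (E[T])² = 1004 − 961 = 43.
Chebyshev's inequality: Pr(|T − μ| ≥ t) ≤ Var(T)/t² = 43/1296 = 0.0332.

0.0332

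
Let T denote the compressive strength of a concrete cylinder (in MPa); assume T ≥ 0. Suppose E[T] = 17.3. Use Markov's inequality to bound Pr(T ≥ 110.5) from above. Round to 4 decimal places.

0.1566

Markov's inequality: for a non-negative random variable, Pr(T ≥ a) ≤ E[T]/a.
Here E[T] = 17.3 and a = 110.5, so the bound is 17.3/110.5 = 0.1566.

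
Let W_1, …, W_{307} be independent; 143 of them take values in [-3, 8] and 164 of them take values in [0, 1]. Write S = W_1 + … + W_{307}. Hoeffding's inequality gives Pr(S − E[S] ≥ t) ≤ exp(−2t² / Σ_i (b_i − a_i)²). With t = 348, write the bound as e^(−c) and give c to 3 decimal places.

13.867

Σ(b_i − a_i)² = 143·11² + 164·1² = 17467.
c = 2t² / 17467 = 2·348² / 17467 = 13.8666.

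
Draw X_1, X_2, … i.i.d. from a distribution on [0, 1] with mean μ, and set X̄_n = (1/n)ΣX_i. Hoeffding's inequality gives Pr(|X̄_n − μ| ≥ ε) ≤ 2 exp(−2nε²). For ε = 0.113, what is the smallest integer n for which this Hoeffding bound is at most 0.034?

Require 2·exp(−2nε²) ≤ 0.034, i.e. 2nε² ≥ ln(2/0.034) = 4.074542.
So n ≥ 4.074542 / (2·0.113²) = 159.548.
The smallest integer n is 160.

160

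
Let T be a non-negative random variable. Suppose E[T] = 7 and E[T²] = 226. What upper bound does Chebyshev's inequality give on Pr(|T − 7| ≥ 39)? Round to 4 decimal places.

Var(T) = E[T²] − (E[T])² = 226 − 49 = 177.
Chebyshev's inequality: Pr(|T − μ| ≥ t) ≤ Var(T)/t² = 177/1521 = 0.1164.

0.1164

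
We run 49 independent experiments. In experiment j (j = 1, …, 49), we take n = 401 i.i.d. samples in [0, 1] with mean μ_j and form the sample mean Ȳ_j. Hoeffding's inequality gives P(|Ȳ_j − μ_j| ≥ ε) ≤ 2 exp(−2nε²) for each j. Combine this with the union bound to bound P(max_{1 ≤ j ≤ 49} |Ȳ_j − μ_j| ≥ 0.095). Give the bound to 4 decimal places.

0.0704

Per-experiment Hoeffding bound: 2·exp(−2·401·0.095²) = 2·exp(−7.23805) = 0.0014374.
Union bound over 49 events: 49·0.0014374 = 0.07043.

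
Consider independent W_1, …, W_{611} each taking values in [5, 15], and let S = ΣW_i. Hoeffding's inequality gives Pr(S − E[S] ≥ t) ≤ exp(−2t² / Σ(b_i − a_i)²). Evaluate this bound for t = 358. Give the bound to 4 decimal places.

0.0151

Σ(b_i − a_i)² = 611·(10)² = 61100.
Exponent = 2·358²/61100 = 4.1952.
Bound = exp(−4.1952) = 0.01507.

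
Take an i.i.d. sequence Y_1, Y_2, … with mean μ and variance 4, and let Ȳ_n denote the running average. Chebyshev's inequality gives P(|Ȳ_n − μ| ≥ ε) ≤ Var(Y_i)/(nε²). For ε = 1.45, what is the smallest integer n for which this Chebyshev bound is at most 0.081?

Require 4/(n·1.45²) ≤ 0.081, i.e. n ≥ 4/(0.081·1.45²) = 23.488.
The smallest integer n is 24.

24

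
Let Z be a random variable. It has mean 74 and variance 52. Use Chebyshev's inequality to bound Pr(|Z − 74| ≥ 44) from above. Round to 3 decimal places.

Chebyshev: Pr(|Z − μ| ≥ t) ≤ Var(Z)/t².
Bound = 52 / 1936 = 0.0269.

0.027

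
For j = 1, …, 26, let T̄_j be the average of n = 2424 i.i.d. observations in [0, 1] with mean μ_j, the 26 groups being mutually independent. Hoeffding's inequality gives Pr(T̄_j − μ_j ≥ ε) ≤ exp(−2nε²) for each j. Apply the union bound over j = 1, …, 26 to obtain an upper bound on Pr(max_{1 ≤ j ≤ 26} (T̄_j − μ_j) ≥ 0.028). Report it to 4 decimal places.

0.5812

Per-experiment Hoeffding bound: exp(−2·2424·0.028²) = exp(−3.80083) = 0.022352.
Union bound over 26 events: 26·0.022352 = 0.58116.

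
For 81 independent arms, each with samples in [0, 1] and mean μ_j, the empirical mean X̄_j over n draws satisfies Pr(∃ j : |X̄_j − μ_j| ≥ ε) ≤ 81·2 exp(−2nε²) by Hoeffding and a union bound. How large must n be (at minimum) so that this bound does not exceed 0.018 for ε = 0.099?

Need 2·81·exp(−2nε²) ≤ 0.018, i.e. exp(−2nε²) ≤ 0.018/162.
So 2nε² ≥ ln(162/0.018) = 9.104980.
Hence n ≥ 9.104980/(2·0.099²) = 464.492.
The smallest integer n is 465.

465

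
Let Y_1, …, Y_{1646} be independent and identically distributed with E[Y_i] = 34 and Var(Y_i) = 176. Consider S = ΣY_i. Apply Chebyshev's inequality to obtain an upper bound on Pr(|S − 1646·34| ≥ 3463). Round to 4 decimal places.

0.0242

Var(S) = n·Var(Y_i) = 1646·176 = 289696.
Chebyshev: Pr(|S − 1646·34| ≥ 3463) ≤ Var(S)/3463² = 289696/11992369 = 0.0242.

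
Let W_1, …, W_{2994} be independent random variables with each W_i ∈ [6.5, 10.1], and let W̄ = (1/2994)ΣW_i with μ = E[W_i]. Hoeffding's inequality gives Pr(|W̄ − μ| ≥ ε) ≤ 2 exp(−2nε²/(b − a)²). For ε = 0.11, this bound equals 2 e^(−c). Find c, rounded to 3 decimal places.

c = 2nε²/(b − a)² = 2·2994·0.11² / 3.6² = 5.5906.

5.591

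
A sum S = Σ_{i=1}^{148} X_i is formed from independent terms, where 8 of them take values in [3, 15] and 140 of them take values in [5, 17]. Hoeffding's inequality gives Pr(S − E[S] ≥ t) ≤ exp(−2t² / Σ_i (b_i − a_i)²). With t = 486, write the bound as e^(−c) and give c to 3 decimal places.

22.166

Σ(b_i − a_i)² = 8·12² + 140·12² = 21312.
c = 2t² / 21312 = 2·486² / 21312 = 22.1655.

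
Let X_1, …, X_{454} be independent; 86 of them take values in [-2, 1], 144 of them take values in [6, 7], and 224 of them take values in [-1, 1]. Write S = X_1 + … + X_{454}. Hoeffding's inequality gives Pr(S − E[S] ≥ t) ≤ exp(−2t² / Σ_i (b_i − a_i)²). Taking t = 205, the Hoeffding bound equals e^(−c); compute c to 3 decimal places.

Σ(b_i − a_i)² = 86·3² + 144·1² + 224·2² = 1814.
c = 2t² / 1814 = 2·205² / 1814 = 46.3341.

46.334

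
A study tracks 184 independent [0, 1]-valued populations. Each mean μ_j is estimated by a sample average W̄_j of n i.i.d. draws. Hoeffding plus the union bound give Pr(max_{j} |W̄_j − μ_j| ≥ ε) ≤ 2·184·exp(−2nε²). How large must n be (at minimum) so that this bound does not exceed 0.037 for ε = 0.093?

Need 2·184·exp(−2nε²) ≤ 0.037, i.e. exp(−2nε²) ≤ 0.037/368.
So 2nε² ≥ ln(368/0.037) = 9.204920.
Hence n ≥ 9.204920/(2·0.093²) = 532.138.
The smallest integer n is 533.

533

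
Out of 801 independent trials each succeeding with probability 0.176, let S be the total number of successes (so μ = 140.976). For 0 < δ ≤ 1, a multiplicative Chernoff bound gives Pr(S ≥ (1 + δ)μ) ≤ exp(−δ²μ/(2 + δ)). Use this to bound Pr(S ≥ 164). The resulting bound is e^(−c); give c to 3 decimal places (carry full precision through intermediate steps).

1.738

Write 164 = (1 + δ)μ, so δ = 164/140.976 − 1 = 0.1633186…
Then the exponent is δ²μ/(2 + δ) = (164 − μ)² / (μ·(2 + δ)) = 1.738185.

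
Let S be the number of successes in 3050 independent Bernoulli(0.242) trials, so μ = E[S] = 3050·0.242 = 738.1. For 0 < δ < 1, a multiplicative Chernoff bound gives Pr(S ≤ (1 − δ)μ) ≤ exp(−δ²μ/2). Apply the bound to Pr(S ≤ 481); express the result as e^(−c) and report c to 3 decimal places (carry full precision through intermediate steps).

44.777

Write 481 = (1 − δ)μ, so δ = 1 − 481/738.1 = 0.3483268…
Then the exponent is δ²μ/2 = (μ − 481)²/(2μ) = 44.777408.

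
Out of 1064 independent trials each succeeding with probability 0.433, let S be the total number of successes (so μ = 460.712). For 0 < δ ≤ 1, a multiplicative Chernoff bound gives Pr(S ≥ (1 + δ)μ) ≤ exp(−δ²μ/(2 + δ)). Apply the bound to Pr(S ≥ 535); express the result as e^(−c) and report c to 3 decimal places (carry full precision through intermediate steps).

Write 535 = (1 + δ)μ, so δ = 535/460.712 − 1 = 0.1612461…
Then the exponent is δ²μ/(2 + δ) = (535 − μ)² / (μ·(2 + δ)) = 5.542473.

5.542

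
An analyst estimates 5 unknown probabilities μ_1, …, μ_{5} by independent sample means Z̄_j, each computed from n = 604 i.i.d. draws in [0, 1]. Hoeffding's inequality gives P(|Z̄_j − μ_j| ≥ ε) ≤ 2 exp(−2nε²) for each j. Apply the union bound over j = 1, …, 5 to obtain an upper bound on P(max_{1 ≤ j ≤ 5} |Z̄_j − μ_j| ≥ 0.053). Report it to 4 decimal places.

0.3360

Per-experiment Hoeffding bound: 2·exp(−2·604·0.053²) = 2·exp(−3.39327) = 0.067197.
Union bound over 5 events: 5·0.067197 = 0.33599.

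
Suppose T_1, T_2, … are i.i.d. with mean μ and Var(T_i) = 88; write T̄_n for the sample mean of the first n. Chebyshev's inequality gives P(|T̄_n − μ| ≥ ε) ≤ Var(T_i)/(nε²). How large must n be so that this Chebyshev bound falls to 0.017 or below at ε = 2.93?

603

Require 88/(n·2.93²) ≤ 0.017, i.e. n ≥ 88/(0.017·2.93²) = 602.974.
The smallest integer n is 603.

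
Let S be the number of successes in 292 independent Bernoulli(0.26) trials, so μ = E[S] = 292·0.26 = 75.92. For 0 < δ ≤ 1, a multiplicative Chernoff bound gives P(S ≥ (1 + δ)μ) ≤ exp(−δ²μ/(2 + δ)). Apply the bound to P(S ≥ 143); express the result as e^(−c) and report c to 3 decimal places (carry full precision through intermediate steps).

20.554

Write 143 = (1 + δ)μ, so δ = 143/75.92 − 1 = 0.8835616…
Then the exponent is δ²μ/(2 + δ) = (143 − μ)² / (μ·(2 + δ)) = 20.554204.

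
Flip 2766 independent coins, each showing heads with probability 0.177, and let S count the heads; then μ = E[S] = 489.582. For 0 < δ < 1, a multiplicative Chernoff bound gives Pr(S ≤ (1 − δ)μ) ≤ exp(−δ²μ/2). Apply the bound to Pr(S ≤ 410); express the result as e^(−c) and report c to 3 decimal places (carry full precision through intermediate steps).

6.468

Write 410 = (1 − δ)μ, so δ = 1 − 410/489.582 = 0.1625509…
Then the exponent is δ²μ/2 = (μ − 410)²/(2μ) = 6.468063.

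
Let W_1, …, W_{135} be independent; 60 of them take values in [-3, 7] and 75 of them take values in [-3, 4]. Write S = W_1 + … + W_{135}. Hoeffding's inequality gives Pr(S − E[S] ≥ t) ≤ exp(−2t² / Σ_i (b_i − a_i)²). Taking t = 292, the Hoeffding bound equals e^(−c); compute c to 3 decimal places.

Σ(b_i − a_i)² = 60·10² + 75·7² = 9675.
c = 2t² / 9675 = 2·292² / 9675 = 17.6256.

17.626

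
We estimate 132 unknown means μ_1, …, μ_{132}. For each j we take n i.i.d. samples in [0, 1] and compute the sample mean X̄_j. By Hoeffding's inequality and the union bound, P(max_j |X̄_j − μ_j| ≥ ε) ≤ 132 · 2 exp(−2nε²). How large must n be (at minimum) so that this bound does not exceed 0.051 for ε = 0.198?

110

Need 2·132·exp(−2nε²) ≤ 0.051, i.e. exp(−2nε²) ≤ 0.051/264.
So 2nε² ≥ ln(264/0.051) = 8.551879.
Hence n ≥ 8.551879/(2·0.198²) = 109.069.
The smallest integer n is 110.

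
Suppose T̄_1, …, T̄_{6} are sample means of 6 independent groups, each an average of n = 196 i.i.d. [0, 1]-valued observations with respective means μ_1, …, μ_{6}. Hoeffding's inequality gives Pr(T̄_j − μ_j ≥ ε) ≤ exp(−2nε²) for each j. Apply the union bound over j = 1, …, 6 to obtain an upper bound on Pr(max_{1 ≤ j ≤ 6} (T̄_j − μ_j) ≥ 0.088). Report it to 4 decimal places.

0.2883

Per-experiment Hoeffding bound: exp(−2·196·0.088²) = exp(−3.03565) = 0.048044.
Union bound over 6 events: 6·0.048044 = 0.28826.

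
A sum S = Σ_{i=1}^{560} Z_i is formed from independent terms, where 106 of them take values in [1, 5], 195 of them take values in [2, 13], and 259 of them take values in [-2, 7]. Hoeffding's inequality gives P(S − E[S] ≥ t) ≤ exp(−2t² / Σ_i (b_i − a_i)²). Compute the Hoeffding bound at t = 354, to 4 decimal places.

Σ(b_i − a_i)² = 106·4² + 195·11² + 259·9² = 46270.
Exponent = 2·354² / 46270 = 5.41673.
Bound = exp(−5.41673) = 0.00444.

0.0044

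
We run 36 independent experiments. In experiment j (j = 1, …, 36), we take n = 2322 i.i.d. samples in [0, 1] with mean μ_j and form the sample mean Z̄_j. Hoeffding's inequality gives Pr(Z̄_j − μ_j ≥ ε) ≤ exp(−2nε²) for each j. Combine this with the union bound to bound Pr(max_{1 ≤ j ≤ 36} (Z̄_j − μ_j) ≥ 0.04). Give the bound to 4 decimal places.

Per-experiment Hoeffding bound: exp(−2·2322·0.04²) = exp(−7.43040) = 0.00059295.
Union bound over 36 events: 36·0.00059295 = 0.02135.

0.0213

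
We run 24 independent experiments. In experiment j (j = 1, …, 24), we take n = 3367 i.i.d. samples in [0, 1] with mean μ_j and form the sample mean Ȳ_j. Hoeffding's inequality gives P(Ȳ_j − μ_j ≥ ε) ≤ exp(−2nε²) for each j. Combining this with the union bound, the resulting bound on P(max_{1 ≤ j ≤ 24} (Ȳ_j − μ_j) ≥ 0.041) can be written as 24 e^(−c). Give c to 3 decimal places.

11.320

Union bound over the 24 events: P(max_{1 ≤ j ≤ 24} (Ȳ_j − μ_j) ≥ 0.041) ≤ 24·exp(−2nε²) = 24 exp(−2·3367·0.041²).
So c = 2·3367·0.041² = 11.3199.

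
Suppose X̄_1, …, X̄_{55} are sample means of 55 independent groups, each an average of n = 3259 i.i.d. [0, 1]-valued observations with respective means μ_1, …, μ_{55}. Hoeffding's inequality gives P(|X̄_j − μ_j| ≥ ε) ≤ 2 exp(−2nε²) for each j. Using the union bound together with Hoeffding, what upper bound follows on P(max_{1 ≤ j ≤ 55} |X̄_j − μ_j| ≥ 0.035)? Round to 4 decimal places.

Per-experiment Hoeffding bound: 2·exp(−2·3259·0.035²) = 2·exp(−7.98455) = 0.00068137.
Union bound over 55 events: 55·0.00068137 = 0.03748.

0.0375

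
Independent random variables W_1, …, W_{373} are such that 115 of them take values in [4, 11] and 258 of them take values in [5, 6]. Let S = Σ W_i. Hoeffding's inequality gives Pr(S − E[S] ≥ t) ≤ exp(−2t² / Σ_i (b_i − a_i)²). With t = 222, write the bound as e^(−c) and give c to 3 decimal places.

16.726

Σ(b_i − a_i)² = 115·7² + 258·1² = 5893.
c = 2t² / 5893 = 2·222² / 5893 = 16.7263.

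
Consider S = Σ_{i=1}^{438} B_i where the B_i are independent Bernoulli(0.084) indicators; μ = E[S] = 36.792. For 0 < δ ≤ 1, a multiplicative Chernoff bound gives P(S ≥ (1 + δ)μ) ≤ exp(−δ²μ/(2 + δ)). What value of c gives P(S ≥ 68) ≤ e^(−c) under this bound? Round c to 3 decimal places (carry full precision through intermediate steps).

9.294

Write 68 = (1 + δ)μ, so δ = 68/36.792 − 1 = 0.8482279…
Then the exponent is δ²μ/(2 + δ) = (68 − μ)² / (μ·(2 + δ)) = 9.294023.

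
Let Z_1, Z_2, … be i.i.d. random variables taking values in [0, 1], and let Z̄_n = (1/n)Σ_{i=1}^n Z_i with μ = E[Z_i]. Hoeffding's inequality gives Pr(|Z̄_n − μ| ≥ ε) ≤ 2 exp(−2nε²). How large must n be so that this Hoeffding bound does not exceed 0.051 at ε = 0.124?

120

Require 2·exp(−2nε²) ≤ 0.051, i.e. 2nε² ≥ ln(2/0.051) = 3.669077.
So n ≥ 3.669077 / (2·0.124²) = 119.312.
The smallest integer n is 120.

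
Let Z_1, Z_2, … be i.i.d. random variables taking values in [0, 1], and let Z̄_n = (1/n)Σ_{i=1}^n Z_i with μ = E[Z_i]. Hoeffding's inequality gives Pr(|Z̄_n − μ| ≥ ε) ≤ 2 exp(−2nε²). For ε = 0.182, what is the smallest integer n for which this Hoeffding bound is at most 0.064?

Require 2·exp(−2nε²) ≤ 0.064, i.e. 2nε² ≥ ln(2/0.064) = 3.442019.
So n ≥ 3.442019 / (2·0.182²) = 51.957.
The smallest integer n is 52.

52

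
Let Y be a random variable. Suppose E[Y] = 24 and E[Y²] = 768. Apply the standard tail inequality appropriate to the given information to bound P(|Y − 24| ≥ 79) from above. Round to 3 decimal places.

The first two moments determine the variance, so Chebyshev's inequality is the sharpest standard bound available.
Var(Y) = E[Y²] − (E[Y])² = 768 − 576 = 192.
Chebyshev's inequality: P(|Y − μ| ≥ t) ≤ Var(Y)/t² = 192/6241 = 0.0308.

0.031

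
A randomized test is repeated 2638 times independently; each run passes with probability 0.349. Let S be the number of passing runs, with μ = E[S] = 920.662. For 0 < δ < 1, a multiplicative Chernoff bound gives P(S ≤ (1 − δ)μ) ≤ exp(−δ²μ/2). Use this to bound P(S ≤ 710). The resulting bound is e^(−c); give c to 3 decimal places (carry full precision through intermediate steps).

Write 710 = (1 − δ)μ, so δ = 1 − 710/920.662 = 0.2288158…
Then the exponent is δ²μ/2 = (μ − 710)²/(2μ) = 24.101396.

24.101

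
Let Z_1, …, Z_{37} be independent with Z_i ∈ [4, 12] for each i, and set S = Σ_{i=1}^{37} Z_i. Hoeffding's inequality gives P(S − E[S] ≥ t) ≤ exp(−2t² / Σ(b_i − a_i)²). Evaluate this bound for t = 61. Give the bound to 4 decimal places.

Σ(b_i − a_i)² = 37·(8)² = 2368.
Exponent = 2·61²/2368 = 3.1427.
Bound = exp(−3.1427) = 0.04316.

0.0432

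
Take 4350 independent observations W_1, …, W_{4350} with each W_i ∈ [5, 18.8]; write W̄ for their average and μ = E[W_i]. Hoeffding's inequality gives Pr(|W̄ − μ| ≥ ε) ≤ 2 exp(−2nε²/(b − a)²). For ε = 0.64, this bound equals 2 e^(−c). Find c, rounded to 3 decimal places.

c = 2nε²/(b − a)² = 2·4350·0.64² / 13.8² = 18.7120.

18.712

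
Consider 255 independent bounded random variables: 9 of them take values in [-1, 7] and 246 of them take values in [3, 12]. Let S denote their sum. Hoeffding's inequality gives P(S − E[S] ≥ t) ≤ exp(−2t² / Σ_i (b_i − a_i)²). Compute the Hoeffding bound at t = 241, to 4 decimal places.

Σ(b_i − a_i)² = 9·8² + 246·9² = 20502.
Exponent = 2·241² / 20502 = 5.66589.
Bound = exp(−5.66589) = 0.00346.

0.0035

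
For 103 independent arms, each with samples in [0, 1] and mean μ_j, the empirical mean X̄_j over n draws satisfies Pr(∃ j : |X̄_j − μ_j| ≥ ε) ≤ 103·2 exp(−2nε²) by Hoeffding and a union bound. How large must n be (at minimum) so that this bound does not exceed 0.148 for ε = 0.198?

93

Need 2·103·exp(−2nε²) ≤ 0.148, i.e. exp(−2nε²) ≤ 0.148/206.
So 2nε² ≥ ln(206/0.148) = 7.238419.
Hence n ≥ 7.238419/(2·0.198²) = 92.317.
The smallest integer n is 93.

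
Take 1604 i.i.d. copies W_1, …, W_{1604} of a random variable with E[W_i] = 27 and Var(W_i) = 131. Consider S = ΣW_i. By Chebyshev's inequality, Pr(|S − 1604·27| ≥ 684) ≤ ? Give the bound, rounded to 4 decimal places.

0.4491

Var(S) = n·Var(W_i) = 1604·131 = 210124.
Chebyshev: Pr(|S − 1604·27| ≥ 684) ≤ Var(S)/684² = 210124/467856 = 0.4491.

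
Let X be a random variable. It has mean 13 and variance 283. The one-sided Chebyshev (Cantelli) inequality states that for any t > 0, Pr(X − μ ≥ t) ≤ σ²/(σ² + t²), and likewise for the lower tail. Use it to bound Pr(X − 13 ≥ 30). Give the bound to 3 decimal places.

0.239

Here σ² = 283 and t = 30, so σ² + t² = 1183.
Cantelli's bound: 283/1183 = 0.2392.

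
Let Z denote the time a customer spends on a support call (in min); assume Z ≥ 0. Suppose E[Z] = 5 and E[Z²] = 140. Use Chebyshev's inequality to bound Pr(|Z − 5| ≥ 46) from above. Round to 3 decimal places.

0.054

Var(Z) = E[Z²] − (E[Z])² = 140 − 25 = 115.
Chebyshev's inequality: Pr(|Z − μ| ≥ t) ≤ Var(Z)/t² = 115/2116 = 0.0543.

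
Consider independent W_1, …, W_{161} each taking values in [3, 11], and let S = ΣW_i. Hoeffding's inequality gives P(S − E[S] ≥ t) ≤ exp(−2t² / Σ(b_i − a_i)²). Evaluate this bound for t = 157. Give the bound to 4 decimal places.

Σ(b_i − a_i)² = 161·(8)² = 10304.
Exponent = 2·157²/10304 = 4.7844.
Bound = exp(−4.7844) = 0.00836.

0.0084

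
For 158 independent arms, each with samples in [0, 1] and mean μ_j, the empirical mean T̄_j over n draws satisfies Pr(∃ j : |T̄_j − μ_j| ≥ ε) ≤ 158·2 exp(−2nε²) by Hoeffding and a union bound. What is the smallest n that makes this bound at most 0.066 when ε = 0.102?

408

Need 2·158·exp(−2nε²) ≤ 0.066, i.e. exp(−2nε²) ≤ 0.066/316.
So 2nε² ≥ ln(316/0.066) = 8.473843.
Hence n ≥ 8.473843/(2·0.102²) = 407.240.
The smallest integer n is 408.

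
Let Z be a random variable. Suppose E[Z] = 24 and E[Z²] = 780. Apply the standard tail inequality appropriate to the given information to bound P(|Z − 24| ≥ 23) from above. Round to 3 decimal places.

The first two moments determine the variance, so Chebyshev's inequality is the sharpest standard bound available.
Var(Z) = E[Z²] − (E[Z])² = 780 − 576 = 204.
Chebyshev's inequality: P(|Z − μ| ≥ t) ≤ Var(Z)/t² = 204/529 = 0.3856.

0.386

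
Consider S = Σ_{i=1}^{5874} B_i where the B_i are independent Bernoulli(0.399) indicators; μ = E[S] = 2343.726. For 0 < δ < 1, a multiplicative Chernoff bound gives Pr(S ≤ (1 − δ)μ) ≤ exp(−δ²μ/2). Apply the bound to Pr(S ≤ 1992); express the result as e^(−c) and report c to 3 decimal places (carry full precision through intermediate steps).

Write 1992 = (1 − δ)μ, so δ = 1 − 1992/2343.726 = 0.1500713…
Then the exponent is δ²μ/2 = (μ − 1992)²/(2μ) = 26.391988.

26.392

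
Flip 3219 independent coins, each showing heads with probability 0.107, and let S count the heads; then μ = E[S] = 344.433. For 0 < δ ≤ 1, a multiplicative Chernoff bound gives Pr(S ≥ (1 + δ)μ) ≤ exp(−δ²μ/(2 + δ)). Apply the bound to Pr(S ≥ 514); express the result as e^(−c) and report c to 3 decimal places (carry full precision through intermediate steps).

Write 514 = (1 + δ)μ, so δ = 514/344.433 − 1 = 0.4923076…
Then the exponent is δ²μ/(2 + δ) = (514 − μ)² / (μ·(2 + δ)) = 33.494714.

33.495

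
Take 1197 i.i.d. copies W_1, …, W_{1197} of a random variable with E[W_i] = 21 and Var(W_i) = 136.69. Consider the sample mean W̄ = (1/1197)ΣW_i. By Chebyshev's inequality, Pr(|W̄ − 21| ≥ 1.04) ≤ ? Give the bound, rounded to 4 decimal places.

Var(W̄) = Var(W_i)/n = 136.69/1197 = 0.11419.
Chebyshev: Pr(|W̄ − 21| ≥ 1.04) ≤ Var(W̄)/(1.04)² = 136.69/(1197·1.04²) = 0.1056.

0.1056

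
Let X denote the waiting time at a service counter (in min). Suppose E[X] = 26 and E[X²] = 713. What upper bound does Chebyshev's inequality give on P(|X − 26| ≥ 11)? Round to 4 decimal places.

Var(X) = E[X²] − (E[X])² = 713 − 676 = 37.
Chebyshev's inequality: P(|X − μ| ≥ t) ≤ Var(X)/t² = 37/121 = 0.3058.

0.3058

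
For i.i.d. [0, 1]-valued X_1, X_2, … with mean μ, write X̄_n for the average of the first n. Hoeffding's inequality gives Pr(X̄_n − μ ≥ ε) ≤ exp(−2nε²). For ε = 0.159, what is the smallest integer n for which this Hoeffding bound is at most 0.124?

42

Require exp(−2nε²) ≤ 0.124, i.e. 2nε² ≥ ln(1/0.124) = 2.087474.
So n ≥ 2.087474 / (2·0.159²) = 41.285.
The smallest integer n is 42.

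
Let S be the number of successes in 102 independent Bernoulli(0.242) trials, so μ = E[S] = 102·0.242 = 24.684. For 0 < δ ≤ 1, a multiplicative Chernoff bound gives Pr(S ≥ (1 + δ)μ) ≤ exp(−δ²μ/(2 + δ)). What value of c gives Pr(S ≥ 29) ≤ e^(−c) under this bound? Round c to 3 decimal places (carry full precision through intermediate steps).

Write 29 = (1 + δ)μ, so δ = 29/24.684 − 1 = 0.1748501…
Then the exponent is δ²μ/(2 + δ) = (29 − μ)² / (μ·(2 + δ)) = 0.346991.

0.347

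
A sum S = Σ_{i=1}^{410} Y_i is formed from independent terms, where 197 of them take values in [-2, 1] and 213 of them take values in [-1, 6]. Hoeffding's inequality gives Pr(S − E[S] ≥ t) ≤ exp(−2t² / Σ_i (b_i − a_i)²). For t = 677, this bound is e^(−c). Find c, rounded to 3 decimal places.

Σ(b_i − a_i)² = 197·3² + 213·7² = 12210.
c = 2t² / 12210 = 2·677² / 12210 = 75.0744.

75.074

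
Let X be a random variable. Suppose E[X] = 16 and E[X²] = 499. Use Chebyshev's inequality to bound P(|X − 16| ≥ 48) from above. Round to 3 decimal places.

0.105

Var(X) = E[X²] − (E[X])² = 499 − 256 = 243.
Chebyshev's inequality: P(|X − μ| ≥ t) ≤ Var(X)/t² = 243/2304 = 0.1055.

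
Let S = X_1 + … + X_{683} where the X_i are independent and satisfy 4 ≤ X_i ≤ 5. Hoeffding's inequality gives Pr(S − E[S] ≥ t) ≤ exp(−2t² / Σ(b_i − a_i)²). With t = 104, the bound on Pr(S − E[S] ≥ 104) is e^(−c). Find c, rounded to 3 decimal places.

Σ(b_i − a_i)² = 683·(1)² = 683.
c = 2t²/683 = 2·104²/683 = 31.6720.

31.672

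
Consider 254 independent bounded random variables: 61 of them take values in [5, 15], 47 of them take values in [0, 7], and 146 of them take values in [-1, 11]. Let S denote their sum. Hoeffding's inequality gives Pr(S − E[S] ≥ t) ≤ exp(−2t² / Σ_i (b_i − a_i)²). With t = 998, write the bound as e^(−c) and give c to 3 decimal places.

67.693

Σ(b_i − a_i)² = 61·10² + 47·7² + 146·12² = 29427.
c = 2t² / 29427 = 2·998² / 29427 = 67.6932.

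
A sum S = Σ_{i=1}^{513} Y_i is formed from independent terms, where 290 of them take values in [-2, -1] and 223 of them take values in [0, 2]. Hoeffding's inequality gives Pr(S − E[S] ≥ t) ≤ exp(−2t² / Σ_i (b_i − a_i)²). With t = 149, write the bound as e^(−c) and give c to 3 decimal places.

37.565

Σ(b_i − a_i)² = 290·1² + 223·2² = 1182.
c = 2t² / 1182 = 2·149² / 1182 = 37.5651.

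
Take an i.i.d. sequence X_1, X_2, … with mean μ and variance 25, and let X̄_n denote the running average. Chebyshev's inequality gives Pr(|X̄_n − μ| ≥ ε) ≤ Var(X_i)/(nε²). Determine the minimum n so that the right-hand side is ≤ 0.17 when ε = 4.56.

8

Require 25/(n·4.56²) ≤ 0.17, i.e. n ≥ 25/(0.17·4.56²) = 7.072.
The smallest integer n is 8.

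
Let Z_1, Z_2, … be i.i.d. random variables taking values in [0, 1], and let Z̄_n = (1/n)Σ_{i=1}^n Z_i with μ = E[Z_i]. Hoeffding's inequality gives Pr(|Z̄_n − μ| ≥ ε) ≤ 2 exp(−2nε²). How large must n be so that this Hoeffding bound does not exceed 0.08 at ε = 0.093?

187

Require 2·exp(−2nε²) ≤ 0.08, i.e. 2nε² ≥ ln(2/0.08) = 3.218876.
So n ≥ 3.218876 / (2·0.093²) = 186.084.
The smallest integer n is 187.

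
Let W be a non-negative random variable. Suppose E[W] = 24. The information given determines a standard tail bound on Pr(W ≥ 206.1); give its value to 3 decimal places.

0.116

Only the mean of a non-negative variable is known, so Markov's inequality is the applicable tail bound.
Markov's inequality: for a non-negative random variable, Pr(W ≥ a) ≤ E[W]/a.
Here E[W] = 24 and a = 206.1, so the bound is 24/206.1 = 0.1164.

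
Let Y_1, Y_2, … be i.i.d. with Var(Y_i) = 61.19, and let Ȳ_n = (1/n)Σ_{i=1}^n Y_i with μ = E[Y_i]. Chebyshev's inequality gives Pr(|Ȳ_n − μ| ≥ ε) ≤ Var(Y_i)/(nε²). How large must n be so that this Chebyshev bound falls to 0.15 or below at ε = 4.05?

25

Require 61.19/(n·4.05²) ≤ 0.15, i.e. n ≥ 61.19/(0.15·4.05²) = 24.870.
The smallest integer n is 25.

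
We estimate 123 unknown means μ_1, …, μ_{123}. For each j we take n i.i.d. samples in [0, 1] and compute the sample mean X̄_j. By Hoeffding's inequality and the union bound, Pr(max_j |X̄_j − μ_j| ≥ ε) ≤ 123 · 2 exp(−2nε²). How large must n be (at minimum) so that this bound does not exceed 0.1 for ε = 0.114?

301

Need 2·123·exp(−2nε²) ≤ 0.1, i.e. exp(−2nε²) ≤ 0.1/246.
So 2nε² ≥ ln(246/0.1) = 7.807917.
Hence n ≥ 7.807917/(2·0.114²) = 300.397.
The smallest integer n is 301.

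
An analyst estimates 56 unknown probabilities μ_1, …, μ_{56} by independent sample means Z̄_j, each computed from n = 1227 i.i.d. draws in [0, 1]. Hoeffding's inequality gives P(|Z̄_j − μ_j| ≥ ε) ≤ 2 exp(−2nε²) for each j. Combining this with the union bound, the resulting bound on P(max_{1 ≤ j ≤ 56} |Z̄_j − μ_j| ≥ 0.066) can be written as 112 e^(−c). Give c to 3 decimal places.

Union bound over the 56 events: P(max_{1 ≤ j ≤ 56} |Z̄_j − μ_j| ≥ 0.066) ≤ 56·2·exp(−2nε²) = 112 exp(−2·1227·0.066²).
So c = 2·1227·0.066² = 10.6896.

10.690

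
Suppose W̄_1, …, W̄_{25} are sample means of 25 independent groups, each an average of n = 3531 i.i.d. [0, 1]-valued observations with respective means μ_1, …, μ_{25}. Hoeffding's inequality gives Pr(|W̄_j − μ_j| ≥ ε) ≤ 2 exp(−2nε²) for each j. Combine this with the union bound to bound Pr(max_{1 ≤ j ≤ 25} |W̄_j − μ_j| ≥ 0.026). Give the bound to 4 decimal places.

Per-experiment Hoeffding bound: 2·exp(−2·3531·0.026²) = 2·exp(−4.77391) = 0.016895.
Union bound over 25 events: 25·0.016895 = 0.42236.

0.4224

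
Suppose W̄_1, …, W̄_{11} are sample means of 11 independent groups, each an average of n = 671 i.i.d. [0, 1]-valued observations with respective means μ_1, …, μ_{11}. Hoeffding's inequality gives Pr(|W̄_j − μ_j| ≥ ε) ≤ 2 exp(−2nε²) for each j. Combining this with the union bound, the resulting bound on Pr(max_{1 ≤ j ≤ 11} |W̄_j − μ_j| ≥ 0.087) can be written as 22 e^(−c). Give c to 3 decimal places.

Union bound over the 11 events: Pr(max_{1 ≤ j ≤ 11} |W̄_j − μ_j| ≥ 0.087) ≤ 11·2·exp(−2nε²) = 22 exp(−2·671·0.087²).
So c = 2·671·0.087² = 10.1576.

10.158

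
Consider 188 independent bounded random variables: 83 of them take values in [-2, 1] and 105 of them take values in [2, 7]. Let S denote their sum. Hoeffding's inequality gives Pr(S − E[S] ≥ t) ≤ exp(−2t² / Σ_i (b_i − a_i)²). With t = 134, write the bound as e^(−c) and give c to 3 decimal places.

Σ(b_i − a_i)² = 83·3² + 105·5² = 3372.
c = 2t² / 3372 = 2·134² / 3372 = 10.6501.

10.650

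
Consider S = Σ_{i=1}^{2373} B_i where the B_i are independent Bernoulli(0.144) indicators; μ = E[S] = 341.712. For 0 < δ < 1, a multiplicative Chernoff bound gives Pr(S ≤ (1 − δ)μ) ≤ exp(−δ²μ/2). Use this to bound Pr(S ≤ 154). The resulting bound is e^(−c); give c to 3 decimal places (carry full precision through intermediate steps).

Write 154 = (1 − δ)μ, so δ = 1 − 154/341.712 = 0.5493281…
Then the exponent is δ²μ/2 = (μ − 154)²/(2μ) = 51.557737.

51.558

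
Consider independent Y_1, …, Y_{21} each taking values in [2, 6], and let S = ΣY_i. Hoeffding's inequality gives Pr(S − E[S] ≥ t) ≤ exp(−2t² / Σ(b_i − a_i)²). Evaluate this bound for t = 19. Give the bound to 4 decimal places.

0.1166

Σ(b_i − a_i)² = 21·(4)² = 336.
Exponent = 2·19²/336 = 2.1488.
Bound = exp(−2.1488) = 0.11662.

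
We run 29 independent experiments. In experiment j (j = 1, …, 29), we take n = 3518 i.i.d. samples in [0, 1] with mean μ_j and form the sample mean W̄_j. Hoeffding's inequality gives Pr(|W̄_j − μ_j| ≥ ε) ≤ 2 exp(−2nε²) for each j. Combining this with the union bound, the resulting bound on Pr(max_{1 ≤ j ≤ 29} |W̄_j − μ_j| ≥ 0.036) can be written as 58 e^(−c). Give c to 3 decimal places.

Union bound over the 29 events: Pr(max_{1 ≤ j ≤ 29} |W̄_j − μ_j| ≥ 0.036) ≤ 29·2·exp(−2nε²) = 58 exp(−2·3518·0.036²).
So c = 2·3518·0.036² = 9.1187.

9.119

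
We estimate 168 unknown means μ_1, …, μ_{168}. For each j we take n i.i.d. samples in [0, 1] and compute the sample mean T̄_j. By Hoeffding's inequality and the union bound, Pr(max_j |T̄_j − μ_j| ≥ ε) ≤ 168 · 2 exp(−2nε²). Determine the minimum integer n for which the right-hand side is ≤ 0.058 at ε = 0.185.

Need 2·168·exp(−2nε²) ≤ 0.058, i.e. exp(−2nε²) ≤ 0.058/336.
So 2nε² ≥ ln(336/0.058) = 8.664423.
Hence n ≥ 8.664423/(2·0.185²) = 126.580.
The smallest integer n is 127.

127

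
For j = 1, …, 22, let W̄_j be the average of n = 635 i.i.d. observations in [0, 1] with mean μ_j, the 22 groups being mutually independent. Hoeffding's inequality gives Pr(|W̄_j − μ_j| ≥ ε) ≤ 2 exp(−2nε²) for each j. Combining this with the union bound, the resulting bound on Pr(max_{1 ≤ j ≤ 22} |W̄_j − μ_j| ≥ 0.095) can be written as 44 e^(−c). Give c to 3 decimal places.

11.462

Union bound over the 22 events: Pr(max_{1 ≤ j ≤ 22} |W̄_j − μ_j| ≥ 0.095) ≤ 22·2·exp(−2nε²) = 44 exp(−2·635·0.095²).
So c = 2·635·0.095² = 11.4618.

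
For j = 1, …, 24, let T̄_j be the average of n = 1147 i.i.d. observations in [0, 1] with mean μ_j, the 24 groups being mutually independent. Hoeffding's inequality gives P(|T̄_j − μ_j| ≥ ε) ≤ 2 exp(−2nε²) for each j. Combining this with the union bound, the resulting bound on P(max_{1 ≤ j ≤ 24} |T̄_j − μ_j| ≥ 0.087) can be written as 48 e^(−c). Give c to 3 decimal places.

Union bound over the 24 events: P(max_{1 ≤ j ≤ 24} |T̄_j − μ_j| ≥ 0.087) ≤ 24·2·exp(−2nε²) = 48 exp(−2·1147·0.087²).
So c = 2·1147·0.087² = 17.3633.

17.363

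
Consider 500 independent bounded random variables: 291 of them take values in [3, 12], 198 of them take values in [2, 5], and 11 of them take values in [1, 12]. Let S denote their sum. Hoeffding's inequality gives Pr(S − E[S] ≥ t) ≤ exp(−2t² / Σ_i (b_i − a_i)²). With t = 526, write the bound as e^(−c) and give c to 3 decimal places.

Σ(b_i − a_i)² = 291·9² + 198·3² + 11·11² = 26684.
c = 2t² / 26684 = 2·526² / 26684 = 20.7372.

20.737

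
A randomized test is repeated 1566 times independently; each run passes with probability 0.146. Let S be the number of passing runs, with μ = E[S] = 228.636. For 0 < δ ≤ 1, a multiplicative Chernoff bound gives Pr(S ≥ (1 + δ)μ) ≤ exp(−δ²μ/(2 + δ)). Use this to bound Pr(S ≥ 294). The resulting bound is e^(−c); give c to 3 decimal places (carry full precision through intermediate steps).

Write 294 = (1 + δ)μ, so δ = 294/228.636 − 1 = 0.2858867…
Then the exponent is δ²μ/(2 + δ) = (294 − μ)² / (μ·(2 + δ)) = 8.174815.

8.175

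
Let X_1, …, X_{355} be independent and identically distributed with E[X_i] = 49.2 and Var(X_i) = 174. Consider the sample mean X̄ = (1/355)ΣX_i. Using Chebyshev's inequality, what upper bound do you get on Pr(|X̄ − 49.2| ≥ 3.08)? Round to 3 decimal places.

Var(X̄) = Var(X_i)/n = 174/355 = 0.49014.
Chebyshev: Pr(|X̄ − 49.2| ≥ 3.08) ≤ Var(X̄)/(3.08)² = 174/(355·3.08²) = 0.0517.

0.052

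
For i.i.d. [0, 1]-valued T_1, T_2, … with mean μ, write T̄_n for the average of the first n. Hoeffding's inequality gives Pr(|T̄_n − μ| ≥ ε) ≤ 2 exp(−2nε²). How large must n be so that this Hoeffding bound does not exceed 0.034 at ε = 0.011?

Require 2·exp(−2nε²) ≤ 0.034, i.e. 2nε² ≥ ln(2/0.034) = 4.074542.
So n ≥ 4.074542 / (2·0.011²) = 16836.950.
The smallest integer n is 16837.

16837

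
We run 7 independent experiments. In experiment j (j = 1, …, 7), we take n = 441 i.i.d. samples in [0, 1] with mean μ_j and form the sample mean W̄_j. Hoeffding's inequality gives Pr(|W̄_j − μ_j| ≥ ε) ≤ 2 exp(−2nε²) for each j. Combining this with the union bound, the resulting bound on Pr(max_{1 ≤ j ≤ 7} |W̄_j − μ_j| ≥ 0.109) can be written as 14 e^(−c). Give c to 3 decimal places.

Union bound over the 7 events: Pr(max_{1 ≤ j ≤ 7} |W̄_j − μ_j| ≥ 0.109) ≤ 7·2·exp(−2nε²) = 14 exp(−2·441·0.109²).
So c = 2·441·0.109² = 10.4790.

10.479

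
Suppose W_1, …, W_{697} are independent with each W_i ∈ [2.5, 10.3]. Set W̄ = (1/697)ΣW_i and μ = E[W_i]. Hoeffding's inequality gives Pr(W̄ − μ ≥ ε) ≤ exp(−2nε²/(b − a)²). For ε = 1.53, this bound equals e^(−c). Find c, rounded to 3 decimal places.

c = 2nε²/(b − a)² = 2·697·1.53² / 7.8² = 53.6360.

53.636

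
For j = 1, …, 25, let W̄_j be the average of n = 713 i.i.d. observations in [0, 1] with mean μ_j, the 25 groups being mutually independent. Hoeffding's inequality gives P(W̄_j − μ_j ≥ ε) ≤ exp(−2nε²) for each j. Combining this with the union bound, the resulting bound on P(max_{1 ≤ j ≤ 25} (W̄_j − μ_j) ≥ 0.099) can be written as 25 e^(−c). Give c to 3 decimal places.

Union bound over the 25 events: P(max_{1 ≤ j ≤ 25} (W̄_j − μ_j) ≥ 0.099) ≤ 25·exp(−2nε²) = 25 exp(−2·713·0.099²).
So c = 2·713·0.099² = 13.9762.

13.976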